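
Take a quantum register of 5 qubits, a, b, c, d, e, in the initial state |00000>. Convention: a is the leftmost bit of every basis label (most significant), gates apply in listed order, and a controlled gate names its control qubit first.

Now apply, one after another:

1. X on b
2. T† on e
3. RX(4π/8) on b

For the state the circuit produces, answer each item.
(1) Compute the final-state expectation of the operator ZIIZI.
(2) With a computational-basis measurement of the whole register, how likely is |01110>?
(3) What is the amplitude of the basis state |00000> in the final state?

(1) The expectation value of ZIIZI is 1.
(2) Outcome |01110> occurs with probability 0.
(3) |00000> carries amplitude -sqrt(2)*I/2 in the final state.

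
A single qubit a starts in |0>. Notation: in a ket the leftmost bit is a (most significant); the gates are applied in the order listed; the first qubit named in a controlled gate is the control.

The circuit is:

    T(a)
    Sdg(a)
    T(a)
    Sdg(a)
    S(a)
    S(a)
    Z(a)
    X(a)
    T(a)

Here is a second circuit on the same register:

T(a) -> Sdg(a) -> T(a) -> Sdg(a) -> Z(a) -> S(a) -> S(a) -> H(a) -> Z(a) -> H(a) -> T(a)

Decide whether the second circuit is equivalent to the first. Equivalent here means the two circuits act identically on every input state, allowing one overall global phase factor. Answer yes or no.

Yes: on every input state the two circuits agree up to one overall phase factor.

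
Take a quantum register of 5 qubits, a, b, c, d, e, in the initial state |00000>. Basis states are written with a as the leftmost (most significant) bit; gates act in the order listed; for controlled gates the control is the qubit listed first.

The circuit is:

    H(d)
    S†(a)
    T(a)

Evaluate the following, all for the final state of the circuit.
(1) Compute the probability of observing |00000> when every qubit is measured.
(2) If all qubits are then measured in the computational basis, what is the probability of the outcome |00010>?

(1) A full measurement returns |00000> with probability 1/2.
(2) A full measurement returns |00010> with probability 1/2.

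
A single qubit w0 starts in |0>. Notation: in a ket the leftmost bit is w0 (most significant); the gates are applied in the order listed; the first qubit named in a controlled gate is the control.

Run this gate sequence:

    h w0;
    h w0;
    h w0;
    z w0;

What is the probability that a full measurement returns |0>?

A full measurement returns |0> with probability 1/2. Key observation: the block from step 1 through step 2 cancels to the identity and can be dropped.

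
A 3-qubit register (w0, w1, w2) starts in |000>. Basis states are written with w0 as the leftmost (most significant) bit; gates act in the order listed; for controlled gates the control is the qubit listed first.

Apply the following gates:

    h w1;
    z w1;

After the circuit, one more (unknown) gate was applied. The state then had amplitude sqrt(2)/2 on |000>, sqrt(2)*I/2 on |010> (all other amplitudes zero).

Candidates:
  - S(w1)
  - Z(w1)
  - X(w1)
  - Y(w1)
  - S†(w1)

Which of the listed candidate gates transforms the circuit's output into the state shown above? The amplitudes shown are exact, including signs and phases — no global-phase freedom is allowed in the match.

It was S†(w1) that produced the state shown.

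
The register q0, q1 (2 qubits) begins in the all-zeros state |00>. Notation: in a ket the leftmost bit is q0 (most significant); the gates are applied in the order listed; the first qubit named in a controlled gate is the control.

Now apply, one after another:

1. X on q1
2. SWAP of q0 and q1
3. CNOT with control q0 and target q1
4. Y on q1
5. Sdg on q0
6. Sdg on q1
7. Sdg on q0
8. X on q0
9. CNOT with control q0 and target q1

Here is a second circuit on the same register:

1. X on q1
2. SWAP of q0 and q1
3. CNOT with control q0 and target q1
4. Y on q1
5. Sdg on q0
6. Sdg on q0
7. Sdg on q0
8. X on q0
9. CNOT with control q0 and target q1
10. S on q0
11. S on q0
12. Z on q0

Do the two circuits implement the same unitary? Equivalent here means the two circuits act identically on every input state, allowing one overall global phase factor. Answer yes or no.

No: there is an input state on which the two circuits produce genuinely different outputs (not merely differing by a phase).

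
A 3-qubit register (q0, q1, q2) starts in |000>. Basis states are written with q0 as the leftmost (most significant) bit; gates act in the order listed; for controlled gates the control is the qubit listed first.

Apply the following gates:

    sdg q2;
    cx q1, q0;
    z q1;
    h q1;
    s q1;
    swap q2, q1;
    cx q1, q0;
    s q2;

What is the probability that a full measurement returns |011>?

A full measurement returns |011> with probability 0.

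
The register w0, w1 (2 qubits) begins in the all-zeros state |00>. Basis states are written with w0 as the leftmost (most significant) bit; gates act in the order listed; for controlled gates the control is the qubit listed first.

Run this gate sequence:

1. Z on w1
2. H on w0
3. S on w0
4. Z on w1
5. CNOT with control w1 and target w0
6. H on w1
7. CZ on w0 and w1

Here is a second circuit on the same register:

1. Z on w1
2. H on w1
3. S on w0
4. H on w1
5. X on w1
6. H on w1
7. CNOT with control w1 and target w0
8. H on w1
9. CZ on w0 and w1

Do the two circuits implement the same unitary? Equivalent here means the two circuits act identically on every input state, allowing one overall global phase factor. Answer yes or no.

No: there is an input state on which the two circuits produce genuinely different outputs (not merely differing by a phase).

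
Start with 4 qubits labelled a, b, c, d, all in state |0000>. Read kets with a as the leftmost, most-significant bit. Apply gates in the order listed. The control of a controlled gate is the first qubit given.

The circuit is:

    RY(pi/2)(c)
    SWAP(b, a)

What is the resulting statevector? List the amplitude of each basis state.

The final amplitudes are sqrt(2)/2 on |0000>, sqrt(2)/2 on |0010>, and 0 on every other basis state.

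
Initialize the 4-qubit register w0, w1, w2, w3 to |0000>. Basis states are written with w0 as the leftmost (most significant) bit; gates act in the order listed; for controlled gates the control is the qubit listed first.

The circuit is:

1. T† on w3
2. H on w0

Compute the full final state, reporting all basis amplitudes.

The final amplitudes are sqrt(2)/2 on |0000>, sqrt(2)/2 on |1000>, and 0 on every other basis state.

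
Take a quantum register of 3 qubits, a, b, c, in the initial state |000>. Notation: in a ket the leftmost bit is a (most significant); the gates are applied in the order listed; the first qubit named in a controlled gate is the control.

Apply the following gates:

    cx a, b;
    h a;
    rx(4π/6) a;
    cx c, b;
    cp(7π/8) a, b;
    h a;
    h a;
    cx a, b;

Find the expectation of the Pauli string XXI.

The observable XXI averages to 1.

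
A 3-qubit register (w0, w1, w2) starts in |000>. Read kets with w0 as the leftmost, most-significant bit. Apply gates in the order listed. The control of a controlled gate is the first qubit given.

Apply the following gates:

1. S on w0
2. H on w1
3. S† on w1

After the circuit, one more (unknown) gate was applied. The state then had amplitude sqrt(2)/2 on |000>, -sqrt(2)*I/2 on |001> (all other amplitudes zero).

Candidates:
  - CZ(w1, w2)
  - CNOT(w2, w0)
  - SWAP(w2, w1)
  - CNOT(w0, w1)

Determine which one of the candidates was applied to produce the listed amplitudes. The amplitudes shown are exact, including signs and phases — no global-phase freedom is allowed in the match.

It was SWAP(w2, w1) that produced the state shown.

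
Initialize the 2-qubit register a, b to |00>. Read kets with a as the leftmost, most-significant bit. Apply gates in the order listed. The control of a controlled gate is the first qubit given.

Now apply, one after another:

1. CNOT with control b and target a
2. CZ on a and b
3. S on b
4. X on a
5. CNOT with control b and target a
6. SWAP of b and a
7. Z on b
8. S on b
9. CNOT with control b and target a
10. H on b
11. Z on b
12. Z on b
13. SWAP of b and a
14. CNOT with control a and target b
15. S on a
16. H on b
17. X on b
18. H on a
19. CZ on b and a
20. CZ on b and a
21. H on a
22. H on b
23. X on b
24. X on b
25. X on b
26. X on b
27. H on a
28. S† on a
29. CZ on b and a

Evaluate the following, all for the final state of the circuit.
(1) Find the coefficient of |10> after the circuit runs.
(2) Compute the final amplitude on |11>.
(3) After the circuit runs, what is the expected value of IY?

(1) The amplitude on |10> is -I/2. Key observation: steps 23-26 multiply out to the identity, so the circuit reduces to the remaining gates.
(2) The final state's coefficient on |11> equals -1/2.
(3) The expectation value of IY is -1.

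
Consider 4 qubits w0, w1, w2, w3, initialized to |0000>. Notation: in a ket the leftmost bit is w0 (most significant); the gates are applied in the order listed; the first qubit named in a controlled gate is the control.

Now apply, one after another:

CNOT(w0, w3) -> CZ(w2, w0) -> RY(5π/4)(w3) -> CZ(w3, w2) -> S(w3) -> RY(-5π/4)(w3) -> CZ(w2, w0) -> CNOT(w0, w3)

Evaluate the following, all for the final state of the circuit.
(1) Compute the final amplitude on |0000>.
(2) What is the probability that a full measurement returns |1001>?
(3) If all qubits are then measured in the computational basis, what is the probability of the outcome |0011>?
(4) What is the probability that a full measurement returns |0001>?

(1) The final state's coefficient on |0000> equals (1 - I)*(-sqrt(2) + 2*I)/4.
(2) Outcome |1001> occurs with probability 0.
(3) The probability of measuring |0011> is 0.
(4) The probability of measuring |0001> is 1/4.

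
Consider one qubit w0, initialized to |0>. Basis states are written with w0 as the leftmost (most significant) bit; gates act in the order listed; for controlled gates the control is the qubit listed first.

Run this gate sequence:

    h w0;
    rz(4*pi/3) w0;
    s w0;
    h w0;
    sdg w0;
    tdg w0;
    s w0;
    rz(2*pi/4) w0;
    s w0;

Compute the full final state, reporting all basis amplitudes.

The resulting statevector has amplitude -sqrt(6)/4 - sqrt(2)/4 on |0>, -exp(5*I*pi/6)/2 + exp(2*I*pi/3)/2 on |1>.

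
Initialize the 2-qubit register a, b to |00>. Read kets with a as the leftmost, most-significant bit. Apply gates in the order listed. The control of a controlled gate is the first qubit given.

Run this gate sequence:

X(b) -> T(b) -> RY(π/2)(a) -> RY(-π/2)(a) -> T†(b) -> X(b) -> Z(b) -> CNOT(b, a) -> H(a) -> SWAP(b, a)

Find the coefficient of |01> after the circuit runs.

|01> carries amplitude sqrt(2)/2 in the final state. Key observation: the block from step 1 through step 6 cancels to the identity and can be dropped.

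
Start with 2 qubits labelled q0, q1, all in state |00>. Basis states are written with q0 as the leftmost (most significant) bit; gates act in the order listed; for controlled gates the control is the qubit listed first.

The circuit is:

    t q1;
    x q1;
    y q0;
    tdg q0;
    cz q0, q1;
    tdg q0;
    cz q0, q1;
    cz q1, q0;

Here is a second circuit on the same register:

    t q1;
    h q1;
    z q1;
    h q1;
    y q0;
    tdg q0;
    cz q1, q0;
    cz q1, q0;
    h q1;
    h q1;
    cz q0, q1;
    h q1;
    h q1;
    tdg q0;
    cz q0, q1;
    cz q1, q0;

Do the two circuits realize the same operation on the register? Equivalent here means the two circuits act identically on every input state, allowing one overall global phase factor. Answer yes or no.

Yes — the two circuits implement the same unitary up to a global phase.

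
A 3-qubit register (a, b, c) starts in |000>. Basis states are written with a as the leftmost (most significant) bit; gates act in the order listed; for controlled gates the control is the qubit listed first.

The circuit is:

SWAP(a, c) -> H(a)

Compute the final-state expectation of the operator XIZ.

In the final state, XIZ has expectation 1.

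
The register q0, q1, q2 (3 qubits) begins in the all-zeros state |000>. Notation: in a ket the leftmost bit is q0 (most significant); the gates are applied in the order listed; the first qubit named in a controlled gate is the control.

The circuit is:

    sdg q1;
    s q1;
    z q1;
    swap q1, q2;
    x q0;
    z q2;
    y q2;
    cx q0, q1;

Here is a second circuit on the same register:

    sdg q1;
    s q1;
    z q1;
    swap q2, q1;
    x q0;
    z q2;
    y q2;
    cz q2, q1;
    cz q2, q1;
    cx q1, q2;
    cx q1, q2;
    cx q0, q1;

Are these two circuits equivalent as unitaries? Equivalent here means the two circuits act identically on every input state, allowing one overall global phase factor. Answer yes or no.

Yes: on every input state the two circuits agree up to one overall phase factor.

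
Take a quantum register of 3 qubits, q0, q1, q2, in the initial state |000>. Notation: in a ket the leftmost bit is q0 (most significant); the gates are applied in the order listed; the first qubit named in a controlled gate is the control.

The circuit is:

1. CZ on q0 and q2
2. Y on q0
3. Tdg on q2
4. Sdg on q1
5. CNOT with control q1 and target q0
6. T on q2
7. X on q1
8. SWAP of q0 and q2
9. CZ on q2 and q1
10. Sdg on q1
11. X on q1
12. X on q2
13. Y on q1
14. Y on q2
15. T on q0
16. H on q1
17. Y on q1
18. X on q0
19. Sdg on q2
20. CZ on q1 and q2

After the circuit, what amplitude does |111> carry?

The final state's coefficient on |111> equals -sqrt(2)/2.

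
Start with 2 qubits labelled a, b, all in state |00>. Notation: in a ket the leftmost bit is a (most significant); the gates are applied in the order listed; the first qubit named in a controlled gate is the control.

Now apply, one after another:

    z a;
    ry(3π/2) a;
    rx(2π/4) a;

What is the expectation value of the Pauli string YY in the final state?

The expectation value of YY is 0.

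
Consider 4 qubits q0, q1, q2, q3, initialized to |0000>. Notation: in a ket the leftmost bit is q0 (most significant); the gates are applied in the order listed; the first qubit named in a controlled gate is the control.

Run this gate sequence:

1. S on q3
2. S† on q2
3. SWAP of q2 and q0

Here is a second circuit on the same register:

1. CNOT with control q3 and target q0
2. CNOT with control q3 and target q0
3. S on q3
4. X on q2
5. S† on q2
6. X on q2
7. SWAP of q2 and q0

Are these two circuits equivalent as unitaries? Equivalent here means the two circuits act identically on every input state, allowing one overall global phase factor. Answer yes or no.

No: there is an input state on which the two circuits produce genuinely different outputs (not merely differing by a phase).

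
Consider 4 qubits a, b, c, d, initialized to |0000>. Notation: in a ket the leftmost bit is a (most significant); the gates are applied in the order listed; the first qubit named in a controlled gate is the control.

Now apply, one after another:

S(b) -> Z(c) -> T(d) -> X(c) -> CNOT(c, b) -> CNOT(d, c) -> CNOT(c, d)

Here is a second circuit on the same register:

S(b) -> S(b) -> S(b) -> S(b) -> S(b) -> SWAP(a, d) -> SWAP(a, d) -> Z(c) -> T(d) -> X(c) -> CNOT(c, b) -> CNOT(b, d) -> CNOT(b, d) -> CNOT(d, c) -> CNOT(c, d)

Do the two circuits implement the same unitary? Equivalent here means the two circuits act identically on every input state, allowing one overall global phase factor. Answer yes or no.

Yes: on every input state the two circuits agree up to one overall phase factor.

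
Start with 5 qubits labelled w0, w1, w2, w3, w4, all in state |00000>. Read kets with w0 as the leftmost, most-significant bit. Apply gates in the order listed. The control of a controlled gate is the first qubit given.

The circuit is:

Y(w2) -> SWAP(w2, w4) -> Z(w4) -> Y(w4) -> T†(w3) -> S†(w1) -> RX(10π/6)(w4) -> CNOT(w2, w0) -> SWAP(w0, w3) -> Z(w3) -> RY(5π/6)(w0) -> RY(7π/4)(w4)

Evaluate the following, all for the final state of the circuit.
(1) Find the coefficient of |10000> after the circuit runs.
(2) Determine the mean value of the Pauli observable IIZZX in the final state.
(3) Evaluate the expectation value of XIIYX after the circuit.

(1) |10000> carries amplitude -3*sqrt(2*sqrt(2) + 4)/16 - sqrt(6*sqrt(2) + 12)/16 - I*sqrt(12 - 6*sqrt(2))/16 - I*sqrt(4 - 2*sqrt(2))/16 in the final state.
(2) The expectation value of IIZZX is -sqrt(2)/4.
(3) In the final state, XIIYX has expectation 0.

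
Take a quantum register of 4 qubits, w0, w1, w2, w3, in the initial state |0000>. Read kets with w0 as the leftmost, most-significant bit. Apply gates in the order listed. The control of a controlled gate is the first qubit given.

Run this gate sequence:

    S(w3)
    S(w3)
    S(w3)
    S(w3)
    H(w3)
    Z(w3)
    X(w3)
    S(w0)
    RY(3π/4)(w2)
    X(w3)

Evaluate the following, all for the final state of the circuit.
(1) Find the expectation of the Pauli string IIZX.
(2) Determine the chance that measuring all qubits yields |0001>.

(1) The expectation value of IIZX is sqrt(2)/2. Key observation: the block from step 1 through step 4 cancels to the identity and can be dropped.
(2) The probability of measuring |0001> is 1/4 - sqrt(2)/8.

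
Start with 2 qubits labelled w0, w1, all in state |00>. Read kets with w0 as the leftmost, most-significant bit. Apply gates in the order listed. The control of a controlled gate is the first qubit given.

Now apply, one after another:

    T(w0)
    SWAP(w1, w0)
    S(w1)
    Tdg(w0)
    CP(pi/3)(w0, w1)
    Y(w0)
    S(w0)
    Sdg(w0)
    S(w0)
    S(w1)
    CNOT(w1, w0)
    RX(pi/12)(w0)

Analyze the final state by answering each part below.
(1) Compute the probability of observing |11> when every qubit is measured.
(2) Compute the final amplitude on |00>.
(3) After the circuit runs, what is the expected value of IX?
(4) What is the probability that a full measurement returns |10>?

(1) A full measurement returns |11> with probability 0. Key observation: steps 7-8 multiply out to the identity, so the circuit reduces to the remaining gates.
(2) The amplitude on |00> is -I*sqrt(6 - 3*sqrt(2))/4 + I*sqrt(sqrt(2) + 2)/4.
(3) In the final state, IX has expectation 0.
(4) Outcome |10> occurs with probability sqrt(2)/8 + sqrt(6)/8 + 1/2.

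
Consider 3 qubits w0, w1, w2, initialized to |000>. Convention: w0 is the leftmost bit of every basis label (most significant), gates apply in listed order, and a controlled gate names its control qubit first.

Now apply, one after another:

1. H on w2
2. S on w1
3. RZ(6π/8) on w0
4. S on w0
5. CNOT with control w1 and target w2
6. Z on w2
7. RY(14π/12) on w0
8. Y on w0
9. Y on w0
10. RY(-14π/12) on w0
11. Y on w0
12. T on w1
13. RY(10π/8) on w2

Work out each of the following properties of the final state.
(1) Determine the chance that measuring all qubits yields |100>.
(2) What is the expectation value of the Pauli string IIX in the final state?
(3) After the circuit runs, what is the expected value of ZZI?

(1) A full measurement returns |100> with probability 1/2 - sqrt(2)/4. Key observation: steps 7-10 multiply out to the identity, so the circuit reduces to the remaining gates.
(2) In the final state, IIX has expectation sqrt(2)/2.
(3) The observable ZZI averages to -1.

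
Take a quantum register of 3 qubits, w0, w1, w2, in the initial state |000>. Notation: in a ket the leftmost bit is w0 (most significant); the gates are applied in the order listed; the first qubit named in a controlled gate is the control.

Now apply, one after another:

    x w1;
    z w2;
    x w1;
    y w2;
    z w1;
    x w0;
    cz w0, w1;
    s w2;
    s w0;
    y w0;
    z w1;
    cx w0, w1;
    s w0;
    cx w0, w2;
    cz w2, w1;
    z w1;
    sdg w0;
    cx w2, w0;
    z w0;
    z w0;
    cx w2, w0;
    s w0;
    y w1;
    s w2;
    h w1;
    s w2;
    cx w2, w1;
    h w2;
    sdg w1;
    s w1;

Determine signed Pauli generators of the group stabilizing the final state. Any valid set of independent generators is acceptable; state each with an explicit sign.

One valid set of independent stabilizer generators is -IXI, -IIX, +ZII (any independent generating set of the same group is equally correct).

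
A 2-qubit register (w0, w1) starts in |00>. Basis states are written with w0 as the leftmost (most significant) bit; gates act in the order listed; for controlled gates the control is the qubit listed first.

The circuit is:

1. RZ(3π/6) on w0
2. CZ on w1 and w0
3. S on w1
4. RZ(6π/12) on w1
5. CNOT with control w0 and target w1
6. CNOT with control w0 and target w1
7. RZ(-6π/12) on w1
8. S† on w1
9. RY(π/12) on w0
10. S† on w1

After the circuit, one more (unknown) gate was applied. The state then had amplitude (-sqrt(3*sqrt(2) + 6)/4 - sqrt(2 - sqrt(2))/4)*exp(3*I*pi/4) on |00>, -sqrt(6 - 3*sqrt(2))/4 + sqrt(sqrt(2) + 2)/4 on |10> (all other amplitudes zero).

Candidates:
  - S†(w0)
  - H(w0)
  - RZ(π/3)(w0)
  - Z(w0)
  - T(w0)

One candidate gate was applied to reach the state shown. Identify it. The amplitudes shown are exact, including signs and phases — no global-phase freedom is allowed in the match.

It was T(w0) that produced the state shown. Key observation: the block from step 3 through step 8 cancels to the identity and can be dropped.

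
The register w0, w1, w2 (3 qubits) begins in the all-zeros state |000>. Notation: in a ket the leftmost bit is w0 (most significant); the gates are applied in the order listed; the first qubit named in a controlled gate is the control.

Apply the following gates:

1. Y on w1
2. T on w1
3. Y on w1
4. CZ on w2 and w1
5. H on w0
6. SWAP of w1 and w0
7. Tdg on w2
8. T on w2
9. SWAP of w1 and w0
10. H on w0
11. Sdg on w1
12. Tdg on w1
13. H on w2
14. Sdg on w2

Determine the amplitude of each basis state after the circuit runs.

The resulting statevector has amplitude sqrt(2)*exp(I*pi/4)/2 on |000>, -sqrt(2)*exp(3*I*pi/4)/2 on |001>, and 0 on every other basis state. Key observation: steps 5-10 multiply out to the identity, so the circuit reduces to the remaining gates.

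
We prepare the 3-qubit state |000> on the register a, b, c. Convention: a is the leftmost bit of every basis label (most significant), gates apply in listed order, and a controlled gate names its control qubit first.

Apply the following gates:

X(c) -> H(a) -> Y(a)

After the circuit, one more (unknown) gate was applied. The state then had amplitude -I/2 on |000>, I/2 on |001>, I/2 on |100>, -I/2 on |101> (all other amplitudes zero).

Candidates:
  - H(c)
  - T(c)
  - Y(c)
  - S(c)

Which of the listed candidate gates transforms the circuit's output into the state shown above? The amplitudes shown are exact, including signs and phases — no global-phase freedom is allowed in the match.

The unique candidate consistent with the amplitudes is H(c).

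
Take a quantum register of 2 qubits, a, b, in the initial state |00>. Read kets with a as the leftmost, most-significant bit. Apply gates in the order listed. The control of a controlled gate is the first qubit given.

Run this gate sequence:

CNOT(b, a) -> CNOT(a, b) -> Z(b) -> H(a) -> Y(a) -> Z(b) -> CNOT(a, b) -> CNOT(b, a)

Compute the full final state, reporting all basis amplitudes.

The final amplitudes are -sqrt(2)*I/2 on |00>, sqrt(2)*I/2 on |01>, 0 on |10>, 0 on |11>.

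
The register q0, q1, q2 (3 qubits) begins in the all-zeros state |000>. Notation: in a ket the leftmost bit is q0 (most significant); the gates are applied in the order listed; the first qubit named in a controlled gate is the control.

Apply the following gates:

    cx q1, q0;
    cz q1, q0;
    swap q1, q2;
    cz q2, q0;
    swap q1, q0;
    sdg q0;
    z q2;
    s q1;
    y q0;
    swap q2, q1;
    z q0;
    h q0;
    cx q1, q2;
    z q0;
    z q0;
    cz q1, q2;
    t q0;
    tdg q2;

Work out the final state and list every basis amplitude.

The resulting statevector has amplitude -sqrt(2)*I/2 on |000>, sqrt(2)*exp(3*I*pi/4)/2 on |100>, and 0 on every other basis state.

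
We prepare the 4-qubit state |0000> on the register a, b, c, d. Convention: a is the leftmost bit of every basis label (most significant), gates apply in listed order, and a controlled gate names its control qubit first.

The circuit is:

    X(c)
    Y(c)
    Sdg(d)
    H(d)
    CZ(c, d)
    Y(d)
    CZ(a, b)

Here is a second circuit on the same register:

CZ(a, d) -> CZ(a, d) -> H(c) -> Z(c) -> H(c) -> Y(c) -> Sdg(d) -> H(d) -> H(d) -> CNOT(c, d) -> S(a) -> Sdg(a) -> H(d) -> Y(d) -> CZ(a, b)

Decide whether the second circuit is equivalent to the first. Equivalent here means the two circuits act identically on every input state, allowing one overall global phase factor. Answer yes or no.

Yes — the two circuits implement the same unitary up to a global phase.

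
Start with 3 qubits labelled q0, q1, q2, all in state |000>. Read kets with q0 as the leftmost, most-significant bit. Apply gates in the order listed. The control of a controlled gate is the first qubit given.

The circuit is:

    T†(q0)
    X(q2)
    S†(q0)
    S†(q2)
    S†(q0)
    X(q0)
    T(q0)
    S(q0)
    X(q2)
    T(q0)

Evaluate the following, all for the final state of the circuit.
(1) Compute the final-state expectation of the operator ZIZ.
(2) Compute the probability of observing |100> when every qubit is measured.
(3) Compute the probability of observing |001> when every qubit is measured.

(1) The expectation value of ZIZ is -1.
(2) The probability of measuring |100> is 1.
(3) A full measurement returns |001> with probability 0.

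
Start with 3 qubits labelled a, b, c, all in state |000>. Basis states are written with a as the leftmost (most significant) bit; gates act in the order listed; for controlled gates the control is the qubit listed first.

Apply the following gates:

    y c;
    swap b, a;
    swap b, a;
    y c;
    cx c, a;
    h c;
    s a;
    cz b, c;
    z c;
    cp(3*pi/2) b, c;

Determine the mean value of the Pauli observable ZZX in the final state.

The expectation value of ZZX is -1. Key observation: gates 1-4 undo each other exactly, leaving only the rest of the circuit to track.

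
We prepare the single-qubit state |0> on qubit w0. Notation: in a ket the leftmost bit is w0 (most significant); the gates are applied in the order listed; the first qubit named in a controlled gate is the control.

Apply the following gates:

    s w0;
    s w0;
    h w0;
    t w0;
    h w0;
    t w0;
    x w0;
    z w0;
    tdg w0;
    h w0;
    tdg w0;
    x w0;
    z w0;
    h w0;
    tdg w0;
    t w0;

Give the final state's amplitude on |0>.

|0> carries amplitude 1/2 - exp(I*pi/4)/2 - exp(3*I*pi/4)/2 in the final state.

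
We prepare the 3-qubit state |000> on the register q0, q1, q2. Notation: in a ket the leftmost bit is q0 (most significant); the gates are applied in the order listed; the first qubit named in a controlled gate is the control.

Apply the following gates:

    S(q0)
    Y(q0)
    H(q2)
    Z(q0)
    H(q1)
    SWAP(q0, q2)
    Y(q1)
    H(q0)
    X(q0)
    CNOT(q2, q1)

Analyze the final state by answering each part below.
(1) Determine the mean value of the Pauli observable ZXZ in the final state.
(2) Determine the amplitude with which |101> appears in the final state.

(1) The observable ZXZ averages to -1.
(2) |101> carries amplitude sqrt(2)/2 in the final state.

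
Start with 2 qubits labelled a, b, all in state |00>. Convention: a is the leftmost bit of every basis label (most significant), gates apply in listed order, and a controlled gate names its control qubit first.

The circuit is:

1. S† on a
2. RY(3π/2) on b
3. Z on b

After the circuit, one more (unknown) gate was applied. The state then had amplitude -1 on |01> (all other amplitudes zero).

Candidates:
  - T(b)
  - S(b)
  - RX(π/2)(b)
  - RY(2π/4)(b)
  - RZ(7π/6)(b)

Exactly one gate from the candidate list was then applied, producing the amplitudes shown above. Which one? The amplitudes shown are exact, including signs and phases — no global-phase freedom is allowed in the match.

The applied gate was RY(2π/4)(b).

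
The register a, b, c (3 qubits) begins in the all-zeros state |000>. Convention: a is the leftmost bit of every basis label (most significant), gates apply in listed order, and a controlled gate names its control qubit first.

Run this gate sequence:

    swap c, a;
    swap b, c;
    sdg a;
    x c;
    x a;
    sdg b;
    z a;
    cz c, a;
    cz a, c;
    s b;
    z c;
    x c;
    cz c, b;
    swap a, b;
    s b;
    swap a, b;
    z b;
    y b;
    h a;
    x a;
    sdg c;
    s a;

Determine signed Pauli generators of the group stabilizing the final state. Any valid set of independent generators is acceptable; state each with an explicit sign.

One valid set of independent stabilizer generators is -YII, -IZI, +IIZ (any independent generating set of the same group is equally correct).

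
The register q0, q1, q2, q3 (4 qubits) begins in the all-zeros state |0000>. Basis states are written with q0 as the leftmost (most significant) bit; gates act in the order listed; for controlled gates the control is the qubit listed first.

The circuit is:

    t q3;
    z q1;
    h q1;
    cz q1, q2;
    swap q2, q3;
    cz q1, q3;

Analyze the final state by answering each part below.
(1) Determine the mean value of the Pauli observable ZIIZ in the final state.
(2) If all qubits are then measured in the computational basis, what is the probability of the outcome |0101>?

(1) In the final state, ZIIZ has expectation 1.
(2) A full measurement returns |0101> with probability 0.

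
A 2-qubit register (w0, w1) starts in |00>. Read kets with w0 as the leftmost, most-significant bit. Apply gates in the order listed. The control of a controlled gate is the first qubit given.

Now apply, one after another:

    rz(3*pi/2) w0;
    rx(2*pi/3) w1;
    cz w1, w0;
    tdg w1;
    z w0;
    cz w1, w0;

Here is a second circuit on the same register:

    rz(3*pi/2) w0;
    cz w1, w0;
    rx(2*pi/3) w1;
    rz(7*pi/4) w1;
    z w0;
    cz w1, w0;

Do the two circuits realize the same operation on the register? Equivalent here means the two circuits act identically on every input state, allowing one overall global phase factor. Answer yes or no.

No, they are not equivalent — no single phase factor reconciles the two unitaries.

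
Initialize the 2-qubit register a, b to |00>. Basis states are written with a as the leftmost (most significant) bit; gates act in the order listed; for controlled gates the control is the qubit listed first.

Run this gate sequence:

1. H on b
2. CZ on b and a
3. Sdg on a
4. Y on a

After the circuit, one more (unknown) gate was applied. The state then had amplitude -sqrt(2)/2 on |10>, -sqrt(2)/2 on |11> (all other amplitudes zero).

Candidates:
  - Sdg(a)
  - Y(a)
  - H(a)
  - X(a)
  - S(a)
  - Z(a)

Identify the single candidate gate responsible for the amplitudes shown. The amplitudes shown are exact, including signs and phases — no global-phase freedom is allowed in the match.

The applied gate was S(a).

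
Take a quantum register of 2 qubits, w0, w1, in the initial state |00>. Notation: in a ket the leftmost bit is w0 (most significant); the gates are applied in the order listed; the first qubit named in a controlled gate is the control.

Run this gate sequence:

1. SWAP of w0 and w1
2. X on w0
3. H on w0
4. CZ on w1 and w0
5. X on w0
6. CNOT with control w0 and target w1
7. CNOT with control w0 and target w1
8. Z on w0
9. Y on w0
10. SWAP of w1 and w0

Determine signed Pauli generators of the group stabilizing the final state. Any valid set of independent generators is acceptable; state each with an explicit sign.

The final state is stabilized by the group generated by -IX, +ZI; other independent generating sets are equally valid.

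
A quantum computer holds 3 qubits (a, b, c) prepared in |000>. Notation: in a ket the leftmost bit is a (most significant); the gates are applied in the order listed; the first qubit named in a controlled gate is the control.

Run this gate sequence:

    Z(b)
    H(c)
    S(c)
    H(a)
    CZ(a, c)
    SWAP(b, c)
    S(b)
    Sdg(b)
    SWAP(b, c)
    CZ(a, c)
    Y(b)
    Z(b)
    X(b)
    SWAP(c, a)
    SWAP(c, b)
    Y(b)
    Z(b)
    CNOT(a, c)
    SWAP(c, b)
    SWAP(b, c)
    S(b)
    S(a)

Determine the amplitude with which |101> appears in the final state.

|101> carries amplitude 1/2 in the final state. Key observation: the block from step 5 through step 10 cancels to the identity and can be dropped.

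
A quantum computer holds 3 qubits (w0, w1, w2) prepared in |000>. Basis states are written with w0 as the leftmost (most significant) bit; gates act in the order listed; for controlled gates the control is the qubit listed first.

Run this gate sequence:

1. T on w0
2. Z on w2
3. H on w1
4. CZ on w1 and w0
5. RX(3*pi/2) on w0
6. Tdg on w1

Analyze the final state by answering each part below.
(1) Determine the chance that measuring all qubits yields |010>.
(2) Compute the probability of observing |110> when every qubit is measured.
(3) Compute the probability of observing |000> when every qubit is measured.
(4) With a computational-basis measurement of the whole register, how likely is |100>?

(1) Outcome |010> occurs with probability 1/4.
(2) A full measurement returns |110> with probability 1/4.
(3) The probability of measuring |000> is 1/4.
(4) A full measurement returns |100> with probability 1/4.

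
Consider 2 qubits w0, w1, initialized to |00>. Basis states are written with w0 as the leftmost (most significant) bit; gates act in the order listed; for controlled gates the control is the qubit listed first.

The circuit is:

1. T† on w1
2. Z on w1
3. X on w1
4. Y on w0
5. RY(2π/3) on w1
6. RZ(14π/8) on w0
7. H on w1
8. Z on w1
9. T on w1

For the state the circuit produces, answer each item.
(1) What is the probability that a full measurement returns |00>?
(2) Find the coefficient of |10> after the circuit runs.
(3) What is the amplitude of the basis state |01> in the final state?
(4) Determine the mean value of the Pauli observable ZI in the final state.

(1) The probability of measuring |00> is 0.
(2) |10> carries amplitude (-sqrt(2) + sqrt(6))*exp(3*I*pi/8)/4 in the final state.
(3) |01> carries amplitude 0 in the final state.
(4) The observable ZI averages to -1.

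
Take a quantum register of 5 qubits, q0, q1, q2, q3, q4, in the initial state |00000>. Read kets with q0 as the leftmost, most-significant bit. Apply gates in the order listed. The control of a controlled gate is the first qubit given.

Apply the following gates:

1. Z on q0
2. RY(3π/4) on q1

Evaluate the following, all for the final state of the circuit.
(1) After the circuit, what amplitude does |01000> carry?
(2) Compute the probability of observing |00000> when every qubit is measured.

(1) |01000> carries amplitude sqrt(sqrt(2) + 2)/2 in the final state.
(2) Outcome |00000> occurs with probability 1/2 - sqrt(2)/4.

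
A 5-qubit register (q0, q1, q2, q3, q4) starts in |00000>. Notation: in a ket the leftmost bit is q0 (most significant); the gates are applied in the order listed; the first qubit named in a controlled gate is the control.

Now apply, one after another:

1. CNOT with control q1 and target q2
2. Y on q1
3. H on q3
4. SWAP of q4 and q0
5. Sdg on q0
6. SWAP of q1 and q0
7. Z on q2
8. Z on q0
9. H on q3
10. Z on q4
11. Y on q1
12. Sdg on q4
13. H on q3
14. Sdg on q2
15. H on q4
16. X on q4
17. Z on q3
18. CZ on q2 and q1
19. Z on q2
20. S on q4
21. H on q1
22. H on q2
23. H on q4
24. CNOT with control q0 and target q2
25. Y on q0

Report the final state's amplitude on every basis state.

After the circuit, the state carries amplitude sqrt(2)*(1 - I)/8 on |00000>, sqrt(2)*(-1 - I)/8 on |00001>, sqrt(2)*(-1 + I)/8 on |00010>, sqrt(2)*(1 + I)/8 on |00011>, sqrt(2)*(1 - I)/8 on |00100>, sqrt(2)*(-1 - I)/8 on |00101>, sqrt(2)*(-1 + I)/8 on |00110>, sqrt(2)*(1 + I)/8 on |00111>, sqrt(2)*(-1 + I)/8 on |01000>, sqrt(2)*(1 + I)/8 on |01001>, sqrt(2)*(1 - I)/8 on |01010>, sqrt(2)*(-1 - I)/8 on |01011>, sqrt(2)*(-1 + I)/8 on |01100>, sqrt(2)*(1 + I)/8 on |01101>, sqrt(2)*(1 - I)/8 on |01110>, sqrt(2)*(-1 - I)/8 on |01111>, 0 on |10000>, 0 on |10001>, 0 on |10010>, 0 on |10011>, 0 on |10100>, 0 on |10101>, 0 on |10110>, 0 on |10111>, 0 on |11000>, 0 on |11001>, 0 on |11010>, 0 on |11011>, 0 on |11100>, 0 on |11101>, 0 on |11110>, 0 on |11111>.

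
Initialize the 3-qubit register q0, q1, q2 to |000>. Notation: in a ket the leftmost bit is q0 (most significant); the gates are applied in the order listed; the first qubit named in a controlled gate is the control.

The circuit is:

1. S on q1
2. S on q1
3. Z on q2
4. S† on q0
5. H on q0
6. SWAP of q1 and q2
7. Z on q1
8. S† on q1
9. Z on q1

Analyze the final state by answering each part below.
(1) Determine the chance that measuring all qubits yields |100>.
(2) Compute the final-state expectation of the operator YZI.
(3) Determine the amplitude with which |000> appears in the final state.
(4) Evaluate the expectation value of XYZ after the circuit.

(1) Outcome |100> occurs with probability 1/2.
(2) The observable YZI averages to 0.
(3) The amplitude on |000> is sqrt(2)/2.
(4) The observable XYZ averages to 0.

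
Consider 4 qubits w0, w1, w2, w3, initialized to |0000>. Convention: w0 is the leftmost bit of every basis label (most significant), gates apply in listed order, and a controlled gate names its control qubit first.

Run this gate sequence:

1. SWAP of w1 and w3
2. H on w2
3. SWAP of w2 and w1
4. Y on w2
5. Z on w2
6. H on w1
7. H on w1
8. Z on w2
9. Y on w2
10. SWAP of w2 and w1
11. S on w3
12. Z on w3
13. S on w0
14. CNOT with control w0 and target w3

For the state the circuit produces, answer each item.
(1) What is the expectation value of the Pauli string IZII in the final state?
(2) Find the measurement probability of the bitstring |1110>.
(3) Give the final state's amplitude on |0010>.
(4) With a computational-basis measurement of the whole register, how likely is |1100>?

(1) The expectation value of IZII is 1. Key observation: gates 3-10 undo each other exactly, leaving only the rest of the circuit to track.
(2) Outcome |1110> occurs with probability 0.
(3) The final state's coefficient on |0010> equals sqrt(2)/2.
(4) The probability of measuring |1100> is 0.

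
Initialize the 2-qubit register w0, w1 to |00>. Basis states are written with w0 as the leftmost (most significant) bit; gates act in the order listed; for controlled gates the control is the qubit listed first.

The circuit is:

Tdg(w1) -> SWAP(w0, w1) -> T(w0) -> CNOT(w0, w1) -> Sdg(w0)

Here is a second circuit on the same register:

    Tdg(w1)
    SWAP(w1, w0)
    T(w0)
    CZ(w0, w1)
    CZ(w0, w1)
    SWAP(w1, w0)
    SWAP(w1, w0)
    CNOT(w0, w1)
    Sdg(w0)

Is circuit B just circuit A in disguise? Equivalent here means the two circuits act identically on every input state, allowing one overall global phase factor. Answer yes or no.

Yes, they are equivalent — the unitaries differ by at most a global phase.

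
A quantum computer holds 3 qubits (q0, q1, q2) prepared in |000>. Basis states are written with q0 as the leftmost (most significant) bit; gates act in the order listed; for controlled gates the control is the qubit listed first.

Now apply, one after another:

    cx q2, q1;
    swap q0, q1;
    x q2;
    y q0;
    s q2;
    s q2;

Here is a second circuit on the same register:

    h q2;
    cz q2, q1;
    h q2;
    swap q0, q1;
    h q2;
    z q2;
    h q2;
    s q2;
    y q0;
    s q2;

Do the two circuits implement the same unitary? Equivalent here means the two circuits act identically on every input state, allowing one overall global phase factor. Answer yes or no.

No — the two circuits implement different unitaries, even allowing a global phase.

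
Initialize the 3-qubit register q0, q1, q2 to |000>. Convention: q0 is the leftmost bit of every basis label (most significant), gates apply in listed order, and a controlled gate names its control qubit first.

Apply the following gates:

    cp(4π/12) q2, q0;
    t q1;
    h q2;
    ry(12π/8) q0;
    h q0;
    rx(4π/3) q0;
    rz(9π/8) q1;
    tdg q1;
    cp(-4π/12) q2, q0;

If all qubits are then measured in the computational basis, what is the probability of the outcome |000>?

A full measurement returns |000> with probability 3/8.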